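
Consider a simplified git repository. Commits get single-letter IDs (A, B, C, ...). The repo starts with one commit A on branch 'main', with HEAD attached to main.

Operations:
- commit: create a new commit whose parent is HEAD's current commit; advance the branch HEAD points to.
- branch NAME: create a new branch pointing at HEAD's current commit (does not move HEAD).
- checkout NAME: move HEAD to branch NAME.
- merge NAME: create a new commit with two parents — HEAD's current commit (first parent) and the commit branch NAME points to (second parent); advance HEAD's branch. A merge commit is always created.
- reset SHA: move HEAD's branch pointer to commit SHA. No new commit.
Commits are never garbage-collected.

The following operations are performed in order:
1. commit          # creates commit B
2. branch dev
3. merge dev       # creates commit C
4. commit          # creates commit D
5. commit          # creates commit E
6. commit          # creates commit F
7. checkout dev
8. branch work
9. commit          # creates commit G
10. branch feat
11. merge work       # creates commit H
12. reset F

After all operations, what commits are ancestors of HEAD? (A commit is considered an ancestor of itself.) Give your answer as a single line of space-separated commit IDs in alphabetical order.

After op 1 (commit): HEAD=main@B [main=B]
After op 2 (branch): HEAD=main@B [dev=B main=B]
After op 3 (merge): HEAD=main@C [dev=B main=C]
After op 4 (commit): HEAD=main@D [dev=B main=D]
After op 5 (commit): HEAD=main@E [dev=B main=E]
After op 6 (commit): HEAD=main@F [dev=B main=F]
After op 7 (checkout): HEAD=dev@B [dev=B main=F]
After op 8 (branch): HEAD=dev@B [dev=B main=F work=B]
After op 9 (commit): HEAD=dev@G [dev=G main=F work=B]
After op 10 (branch): HEAD=dev@G [dev=G feat=G main=F work=B]
After op 11 (merge): HEAD=dev@H [dev=H feat=G main=F work=B]
After op 12 (reset): HEAD=dev@F [dev=F feat=G main=F work=B]

Answer: A B C D E F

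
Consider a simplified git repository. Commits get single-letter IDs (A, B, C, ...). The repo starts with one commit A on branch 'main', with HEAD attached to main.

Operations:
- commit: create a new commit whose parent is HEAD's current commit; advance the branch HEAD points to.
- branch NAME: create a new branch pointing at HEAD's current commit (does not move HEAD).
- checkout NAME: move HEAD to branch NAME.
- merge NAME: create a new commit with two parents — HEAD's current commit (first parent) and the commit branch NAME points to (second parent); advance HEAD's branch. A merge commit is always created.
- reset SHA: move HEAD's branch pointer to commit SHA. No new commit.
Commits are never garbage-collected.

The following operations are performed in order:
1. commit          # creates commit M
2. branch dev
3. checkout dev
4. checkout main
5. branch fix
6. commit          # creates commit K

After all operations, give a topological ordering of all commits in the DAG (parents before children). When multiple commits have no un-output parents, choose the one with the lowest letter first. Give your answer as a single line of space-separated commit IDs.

After op 1 (commit): HEAD=main@M [main=M]
After op 2 (branch): HEAD=main@M [dev=M main=M]
After op 3 (checkout): HEAD=dev@M [dev=M main=M]
After op 4 (checkout): HEAD=main@M [dev=M main=M]
After op 5 (branch): HEAD=main@M [dev=M fix=M main=M]
After op 6 (commit): HEAD=main@K [dev=M fix=M main=K]
commit A: parents=[]
commit K: parents=['M']
commit M: parents=['A']

Answer: A M K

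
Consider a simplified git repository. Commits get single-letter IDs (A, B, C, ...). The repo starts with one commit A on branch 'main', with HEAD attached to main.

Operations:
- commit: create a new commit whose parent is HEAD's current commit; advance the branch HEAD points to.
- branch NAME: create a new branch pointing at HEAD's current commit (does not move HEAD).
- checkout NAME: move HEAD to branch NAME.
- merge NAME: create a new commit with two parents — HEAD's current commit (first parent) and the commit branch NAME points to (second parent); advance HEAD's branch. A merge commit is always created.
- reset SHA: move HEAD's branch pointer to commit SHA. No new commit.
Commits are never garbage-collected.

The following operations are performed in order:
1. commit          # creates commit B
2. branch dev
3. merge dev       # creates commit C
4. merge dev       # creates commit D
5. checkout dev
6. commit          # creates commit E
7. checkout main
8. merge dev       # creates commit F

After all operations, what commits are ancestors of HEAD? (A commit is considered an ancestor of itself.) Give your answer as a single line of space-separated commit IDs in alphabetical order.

Answer: A B C D E F

Derivation:
After op 1 (commit): HEAD=main@B [main=B]
After op 2 (branch): HEAD=main@B [dev=B main=B]
After op 3 (merge): HEAD=main@C [dev=B main=C]
After op 4 (merge): HEAD=main@D [dev=B main=D]
After op 5 (checkout): HEAD=dev@B [dev=B main=D]
After op 6 (commit): HEAD=dev@E [dev=E main=D]
After op 7 (checkout): HEAD=main@D [dev=E main=D]
After op 8 (merge): HEAD=main@F [dev=E main=F]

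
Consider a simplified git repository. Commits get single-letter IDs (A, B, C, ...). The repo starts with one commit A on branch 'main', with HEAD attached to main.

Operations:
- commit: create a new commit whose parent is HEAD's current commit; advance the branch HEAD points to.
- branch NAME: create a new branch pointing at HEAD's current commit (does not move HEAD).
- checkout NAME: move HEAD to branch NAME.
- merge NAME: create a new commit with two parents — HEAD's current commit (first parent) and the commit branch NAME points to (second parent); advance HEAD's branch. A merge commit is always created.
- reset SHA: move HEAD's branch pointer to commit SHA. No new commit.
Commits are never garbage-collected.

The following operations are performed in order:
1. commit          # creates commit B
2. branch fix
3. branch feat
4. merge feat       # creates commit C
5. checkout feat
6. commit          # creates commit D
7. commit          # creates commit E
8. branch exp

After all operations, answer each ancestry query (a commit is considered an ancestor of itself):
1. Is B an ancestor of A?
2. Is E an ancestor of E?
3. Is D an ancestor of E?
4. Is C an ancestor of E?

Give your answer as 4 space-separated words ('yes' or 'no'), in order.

After op 1 (commit): HEAD=main@B [main=B]
After op 2 (branch): HEAD=main@B [fix=B main=B]
After op 3 (branch): HEAD=main@B [feat=B fix=B main=B]
After op 4 (merge): HEAD=main@C [feat=B fix=B main=C]
After op 5 (checkout): HEAD=feat@B [feat=B fix=B main=C]
After op 6 (commit): HEAD=feat@D [feat=D fix=B main=C]
After op 7 (commit): HEAD=feat@E [feat=E fix=B main=C]
After op 8 (branch): HEAD=feat@E [exp=E feat=E fix=B main=C]
ancestors(A) = {A}; B in? no
ancestors(E) = {A,B,D,E}; E in? yes
ancestors(E) = {A,B,D,E}; D in? yes
ancestors(E) = {A,B,D,E}; C in? no

Answer: no yes yes no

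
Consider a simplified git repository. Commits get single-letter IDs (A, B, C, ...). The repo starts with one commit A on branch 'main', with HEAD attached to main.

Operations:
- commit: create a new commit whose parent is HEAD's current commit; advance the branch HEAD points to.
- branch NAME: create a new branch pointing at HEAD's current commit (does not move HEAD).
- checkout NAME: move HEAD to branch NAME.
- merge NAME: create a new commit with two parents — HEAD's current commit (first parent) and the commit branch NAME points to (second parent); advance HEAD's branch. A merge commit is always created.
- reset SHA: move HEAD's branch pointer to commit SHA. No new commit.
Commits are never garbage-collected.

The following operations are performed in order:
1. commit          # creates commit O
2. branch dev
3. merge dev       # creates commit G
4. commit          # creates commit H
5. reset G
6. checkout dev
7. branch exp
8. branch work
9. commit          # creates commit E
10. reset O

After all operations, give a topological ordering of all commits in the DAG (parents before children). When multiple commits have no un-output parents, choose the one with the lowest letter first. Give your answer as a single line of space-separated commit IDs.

Answer: A O E G H

Derivation:
After op 1 (commit): HEAD=main@O [main=O]
After op 2 (branch): HEAD=main@O [dev=O main=O]
After op 3 (merge): HEAD=main@G [dev=O main=G]
After op 4 (commit): HEAD=main@H [dev=O main=H]
After op 5 (reset): HEAD=main@G [dev=O main=G]
After op 6 (checkout): HEAD=dev@O [dev=O main=G]
After op 7 (branch): HEAD=dev@O [dev=O exp=O main=G]
After op 8 (branch): HEAD=dev@O [dev=O exp=O main=G work=O]
After op 9 (commit): HEAD=dev@E [dev=E exp=O main=G work=O]
After op 10 (reset): HEAD=dev@O [dev=O exp=O main=G work=O]
commit A: parents=[]
commit E: parents=['O']
commit G: parents=['O', 'O']
commit H: parents=['G']
commit O: parents=['A']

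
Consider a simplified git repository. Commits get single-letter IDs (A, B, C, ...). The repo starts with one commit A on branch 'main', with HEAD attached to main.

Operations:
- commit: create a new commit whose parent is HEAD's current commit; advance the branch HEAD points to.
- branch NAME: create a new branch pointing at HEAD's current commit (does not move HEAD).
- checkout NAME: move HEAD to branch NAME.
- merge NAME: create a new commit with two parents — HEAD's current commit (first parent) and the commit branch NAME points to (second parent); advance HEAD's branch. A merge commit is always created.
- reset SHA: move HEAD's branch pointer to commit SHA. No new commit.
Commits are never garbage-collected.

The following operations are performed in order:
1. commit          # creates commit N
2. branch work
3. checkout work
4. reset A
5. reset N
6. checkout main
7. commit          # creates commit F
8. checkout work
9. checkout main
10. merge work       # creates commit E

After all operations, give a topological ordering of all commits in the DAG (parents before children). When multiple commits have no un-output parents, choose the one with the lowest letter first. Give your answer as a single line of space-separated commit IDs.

Answer: A N F E

Derivation:
After op 1 (commit): HEAD=main@N [main=N]
After op 2 (branch): HEAD=main@N [main=N work=N]
After op 3 (checkout): HEAD=work@N [main=N work=N]
After op 4 (reset): HEAD=work@A [main=N work=A]
After op 5 (reset): HEAD=work@N [main=N work=N]
After op 6 (checkout): HEAD=main@N [main=N work=N]
After op 7 (commit): HEAD=main@F [main=F work=N]
After op 8 (checkout): HEAD=work@N [main=F work=N]
After op 9 (checkout): HEAD=main@F [main=F work=N]
After op 10 (merge): HEAD=main@E [main=E work=N]
commit A: parents=[]
commit E: parents=['F', 'N']
commit F: parents=['N']
commit N: parents=['A']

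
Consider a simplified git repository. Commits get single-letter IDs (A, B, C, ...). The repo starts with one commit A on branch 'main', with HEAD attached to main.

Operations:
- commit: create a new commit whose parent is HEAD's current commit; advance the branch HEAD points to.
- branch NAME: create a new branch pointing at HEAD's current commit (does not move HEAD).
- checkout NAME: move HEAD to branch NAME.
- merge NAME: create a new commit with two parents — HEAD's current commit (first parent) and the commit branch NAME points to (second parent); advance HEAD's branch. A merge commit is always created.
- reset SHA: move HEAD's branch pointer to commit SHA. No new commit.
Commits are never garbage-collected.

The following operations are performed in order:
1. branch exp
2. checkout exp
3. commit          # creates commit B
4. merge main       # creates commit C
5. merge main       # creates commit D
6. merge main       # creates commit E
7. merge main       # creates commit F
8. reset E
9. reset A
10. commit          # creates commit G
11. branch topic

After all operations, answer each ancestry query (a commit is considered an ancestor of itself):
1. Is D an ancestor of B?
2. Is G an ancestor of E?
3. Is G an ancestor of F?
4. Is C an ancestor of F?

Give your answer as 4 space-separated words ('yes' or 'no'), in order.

Answer: no no no yes

Derivation:
After op 1 (branch): HEAD=main@A [exp=A main=A]
After op 2 (checkout): HEAD=exp@A [exp=A main=A]
After op 3 (commit): HEAD=exp@B [exp=B main=A]
After op 4 (merge): HEAD=exp@C [exp=C main=A]
After op 5 (merge): HEAD=exp@D [exp=D main=A]
After op 6 (merge): HEAD=exp@E [exp=E main=A]
After op 7 (merge): HEAD=exp@F [exp=F main=A]
After op 8 (reset): HEAD=exp@E [exp=E main=A]
After op 9 (reset): HEAD=exp@A [exp=A main=A]
After op 10 (commit): HEAD=exp@G [exp=G main=A]
After op 11 (branch): HEAD=exp@G [exp=G main=A topic=G]
ancestors(B) = {A,B}; D in? no
ancestors(E) = {A,B,C,D,E}; G in? no
ancestors(F) = {A,B,C,D,E,F}; G in? no
ancestors(F) = {A,B,C,D,E,F}; C in? yes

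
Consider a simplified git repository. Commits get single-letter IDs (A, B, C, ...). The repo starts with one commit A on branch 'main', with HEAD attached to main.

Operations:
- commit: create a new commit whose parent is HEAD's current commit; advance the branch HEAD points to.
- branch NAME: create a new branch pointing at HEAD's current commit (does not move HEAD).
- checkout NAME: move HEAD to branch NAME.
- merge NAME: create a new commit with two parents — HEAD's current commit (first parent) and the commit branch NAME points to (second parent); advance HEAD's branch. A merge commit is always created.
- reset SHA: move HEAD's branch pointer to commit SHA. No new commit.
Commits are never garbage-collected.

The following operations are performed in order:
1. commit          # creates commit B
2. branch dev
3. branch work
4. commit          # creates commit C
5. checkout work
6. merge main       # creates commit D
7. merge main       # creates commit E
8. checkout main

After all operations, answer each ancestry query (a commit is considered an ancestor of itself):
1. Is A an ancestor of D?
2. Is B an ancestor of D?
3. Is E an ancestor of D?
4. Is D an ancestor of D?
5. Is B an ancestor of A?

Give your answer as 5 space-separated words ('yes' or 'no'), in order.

After op 1 (commit): HEAD=main@B [main=B]
After op 2 (branch): HEAD=main@B [dev=B main=B]
After op 3 (branch): HEAD=main@B [dev=B main=B work=B]
After op 4 (commit): HEAD=main@C [dev=B main=C work=B]
After op 5 (checkout): HEAD=work@B [dev=B main=C work=B]
After op 6 (merge): HEAD=work@D [dev=B main=C work=D]
After op 7 (merge): HEAD=work@E [dev=B main=C work=E]
After op 8 (checkout): HEAD=main@C [dev=B main=C work=E]
ancestors(D) = {A,B,C,D}; A in? yes
ancestors(D) = {A,B,C,D}; B in? yes
ancestors(D) = {A,B,C,D}; E in? no
ancestors(D) = {A,B,C,D}; D in? yes
ancestors(A) = {A}; B in? no

Answer: yes yes no yes no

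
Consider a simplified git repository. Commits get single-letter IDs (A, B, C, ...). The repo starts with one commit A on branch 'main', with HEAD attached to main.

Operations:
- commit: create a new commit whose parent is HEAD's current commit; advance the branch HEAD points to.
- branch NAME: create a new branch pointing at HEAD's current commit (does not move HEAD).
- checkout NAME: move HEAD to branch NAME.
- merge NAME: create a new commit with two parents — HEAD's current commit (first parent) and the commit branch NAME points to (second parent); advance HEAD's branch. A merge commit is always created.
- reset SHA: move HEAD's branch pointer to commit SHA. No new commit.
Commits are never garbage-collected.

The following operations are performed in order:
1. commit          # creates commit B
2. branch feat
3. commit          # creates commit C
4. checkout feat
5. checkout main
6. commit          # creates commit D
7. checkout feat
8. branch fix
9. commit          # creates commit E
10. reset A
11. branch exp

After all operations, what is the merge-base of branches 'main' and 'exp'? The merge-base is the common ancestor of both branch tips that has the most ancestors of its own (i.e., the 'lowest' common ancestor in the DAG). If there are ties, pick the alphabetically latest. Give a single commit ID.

After op 1 (commit): HEAD=main@B [main=B]
After op 2 (branch): HEAD=main@B [feat=B main=B]
After op 3 (commit): HEAD=main@C [feat=B main=C]
After op 4 (checkout): HEAD=feat@B [feat=B main=C]
After op 5 (checkout): HEAD=main@C [feat=B main=C]
After op 6 (commit): HEAD=main@D [feat=B main=D]
After op 7 (checkout): HEAD=feat@B [feat=B main=D]
After op 8 (branch): HEAD=feat@B [feat=B fix=B main=D]
After op 9 (commit): HEAD=feat@E [feat=E fix=B main=D]
After op 10 (reset): HEAD=feat@A [feat=A fix=B main=D]
After op 11 (branch): HEAD=feat@A [exp=A feat=A fix=B main=D]
ancestors(main=D): ['A', 'B', 'C', 'D']
ancestors(exp=A): ['A']
common: ['A']

Answer: A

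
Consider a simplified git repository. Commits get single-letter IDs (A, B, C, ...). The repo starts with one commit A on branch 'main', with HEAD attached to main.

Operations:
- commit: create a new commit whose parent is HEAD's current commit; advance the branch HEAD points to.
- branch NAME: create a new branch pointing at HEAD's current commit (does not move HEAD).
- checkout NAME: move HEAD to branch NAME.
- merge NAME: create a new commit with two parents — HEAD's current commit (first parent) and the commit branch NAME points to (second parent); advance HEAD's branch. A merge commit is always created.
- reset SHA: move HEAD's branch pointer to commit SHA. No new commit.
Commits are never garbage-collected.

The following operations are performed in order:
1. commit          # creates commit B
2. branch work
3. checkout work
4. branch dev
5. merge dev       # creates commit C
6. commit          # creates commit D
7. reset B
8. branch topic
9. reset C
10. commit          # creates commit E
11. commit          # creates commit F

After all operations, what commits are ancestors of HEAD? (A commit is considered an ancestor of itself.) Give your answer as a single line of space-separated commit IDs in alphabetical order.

Answer: A B C E F

Derivation:
After op 1 (commit): HEAD=main@B [main=B]
After op 2 (branch): HEAD=main@B [main=B work=B]
After op 3 (checkout): HEAD=work@B [main=B work=B]
After op 4 (branch): HEAD=work@B [dev=B main=B work=B]
After op 5 (merge): HEAD=work@C [dev=B main=B work=C]
After op 6 (commit): HEAD=work@D [dev=B main=B work=D]
After op 7 (reset): HEAD=work@B [dev=B main=B work=B]
After op 8 (branch): HEAD=work@B [dev=B main=B topic=B work=B]
After op 9 (reset): HEAD=work@C [dev=B main=B topic=B work=C]
After op 10 (commit): HEAD=work@E [dev=B main=B topic=B work=E]
After op 11 (commit): HEAD=work@F [dev=B main=B topic=B work=F]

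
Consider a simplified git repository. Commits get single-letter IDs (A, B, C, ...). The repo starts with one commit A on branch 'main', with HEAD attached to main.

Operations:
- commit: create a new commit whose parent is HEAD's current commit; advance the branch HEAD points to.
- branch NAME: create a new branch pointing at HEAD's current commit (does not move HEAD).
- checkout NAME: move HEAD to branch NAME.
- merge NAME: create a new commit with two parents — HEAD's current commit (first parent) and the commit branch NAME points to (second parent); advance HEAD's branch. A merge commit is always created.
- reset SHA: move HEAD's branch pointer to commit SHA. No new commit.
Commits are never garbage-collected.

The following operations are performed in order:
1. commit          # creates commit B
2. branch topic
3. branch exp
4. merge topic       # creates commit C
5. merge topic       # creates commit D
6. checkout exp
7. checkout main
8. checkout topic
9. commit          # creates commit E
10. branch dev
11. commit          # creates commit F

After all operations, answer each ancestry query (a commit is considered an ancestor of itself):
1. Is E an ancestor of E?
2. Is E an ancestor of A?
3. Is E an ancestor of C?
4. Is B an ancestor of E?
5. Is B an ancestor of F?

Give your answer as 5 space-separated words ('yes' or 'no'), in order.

Answer: yes no no yes yes

Derivation:
After op 1 (commit): HEAD=main@B [main=B]
After op 2 (branch): HEAD=main@B [main=B topic=B]
After op 3 (branch): HEAD=main@B [exp=B main=B topic=B]
After op 4 (merge): HEAD=main@C [exp=B main=C topic=B]
After op 5 (merge): HEAD=main@D [exp=B main=D topic=B]
After op 6 (checkout): HEAD=exp@B [exp=B main=D topic=B]
After op 7 (checkout): HEAD=main@D [exp=B main=D topic=B]
After op 8 (checkout): HEAD=topic@B [exp=B main=D topic=B]
After op 9 (commit): HEAD=topic@E [exp=B main=D topic=E]
After op 10 (branch): HEAD=topic@E [dev=E exp=B main=D topic=E]
After op 11 (commit): HEAD=topic@F [dev=E exp=B main=D topic=F]
ancestors(E) = {A,B,E}; E in? yes
ancestors(A) = {A}; E in? no
ancestors(C) = {A,B,C}; E in? no
ancestors(E) = {A,B,E}; B in? yes
ancestors(F) = {A,B,E,F}; B in? yes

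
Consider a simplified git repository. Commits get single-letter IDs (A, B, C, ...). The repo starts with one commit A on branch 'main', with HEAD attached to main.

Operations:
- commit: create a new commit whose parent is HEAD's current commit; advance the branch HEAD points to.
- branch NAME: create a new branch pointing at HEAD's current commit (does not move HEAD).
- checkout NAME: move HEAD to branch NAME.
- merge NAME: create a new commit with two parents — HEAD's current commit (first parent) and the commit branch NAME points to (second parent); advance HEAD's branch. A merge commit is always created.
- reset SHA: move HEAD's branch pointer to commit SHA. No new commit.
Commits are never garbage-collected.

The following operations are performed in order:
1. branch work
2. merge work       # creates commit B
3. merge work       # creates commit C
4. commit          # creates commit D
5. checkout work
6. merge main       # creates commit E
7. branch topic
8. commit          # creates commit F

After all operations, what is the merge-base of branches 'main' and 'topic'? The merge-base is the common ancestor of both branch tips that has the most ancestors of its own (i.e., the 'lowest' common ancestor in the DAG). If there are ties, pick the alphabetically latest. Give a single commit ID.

Answer: D

Derivation:
After op 1 (branch): HEAD=main@A [main=A work=A]
After op 2 (merge): HEAD=main@B [main=B work=A]
After op 3 (merge): HEAD=main@C [main=C work=A]
After op 4 (commit): HEAD=main@D [main=D work=A]
After op 5 (checkout): HEAD=work@A [main=D work=A]
After op 6 (merge): HEAD=work@E [main=D work=E]
After op 7 (branch): HEAD=work@E [main=D topic=E work=E]
After op 8 (commit): HEAD=work@F [main=D topic=E work=F]
ancestors(main=D): ['A', 'B', 'C', 'D']
ancestors(topic=E): ['A', 'B', 'C', 'D', 'E']
common: ['A', 'B', 'C', 'D']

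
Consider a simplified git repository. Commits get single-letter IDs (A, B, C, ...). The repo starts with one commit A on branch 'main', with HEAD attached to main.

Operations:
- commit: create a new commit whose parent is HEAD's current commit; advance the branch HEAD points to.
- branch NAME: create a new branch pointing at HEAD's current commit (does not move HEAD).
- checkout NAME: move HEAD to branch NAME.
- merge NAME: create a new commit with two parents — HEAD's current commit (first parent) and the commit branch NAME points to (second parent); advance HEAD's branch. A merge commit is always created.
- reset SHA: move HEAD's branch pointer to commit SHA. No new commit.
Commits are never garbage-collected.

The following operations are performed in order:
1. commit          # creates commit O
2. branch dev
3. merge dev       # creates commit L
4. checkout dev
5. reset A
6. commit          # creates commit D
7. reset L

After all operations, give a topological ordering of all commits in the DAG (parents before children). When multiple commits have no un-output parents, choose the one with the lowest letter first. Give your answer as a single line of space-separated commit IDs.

After op 1 (commit): HEAD=main@O [main=O]
After op 2 (branch): HEAD=main@O [dev=O main=O]
After op 3 (merge): HEAD=main@L [dev=O main=L]
After op 4 (checkout): HEAD=dev@O [dev=O main=L]
After op 5 (reset): HEAD=dev@A [dev=A main=L]
After op 6 (commit): HEAD=dev@D [dev=D main=L]
After op 7 (reset): HEAD=dev@L [dev=L main=L]
commit A: parents=[]
commit D: parents=['A']
commit L: parents=['O', 'O']
commit O: parents=['A']

Answer: A D O L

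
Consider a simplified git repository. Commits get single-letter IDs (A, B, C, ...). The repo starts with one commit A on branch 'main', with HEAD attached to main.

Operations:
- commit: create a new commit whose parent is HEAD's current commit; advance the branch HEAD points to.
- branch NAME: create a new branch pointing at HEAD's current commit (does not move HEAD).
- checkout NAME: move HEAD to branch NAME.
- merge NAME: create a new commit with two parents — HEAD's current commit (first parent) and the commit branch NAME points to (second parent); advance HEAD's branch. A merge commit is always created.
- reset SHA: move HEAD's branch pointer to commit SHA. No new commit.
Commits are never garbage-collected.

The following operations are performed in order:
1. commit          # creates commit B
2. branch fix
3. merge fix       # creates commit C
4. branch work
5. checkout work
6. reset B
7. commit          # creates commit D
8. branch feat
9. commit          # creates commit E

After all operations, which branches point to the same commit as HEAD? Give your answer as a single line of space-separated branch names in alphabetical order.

After op 1 (commit): HEAD=main@B [main=B]
After op 2 (branch): HEAD=main@B [fix=B main=B]
After op 3 (merge): HEAD=main@C [fix=B main=C]
After op 4 (branch): HEAD=main@C [fix=B main=C work=C]
After op 5 (checkout): HEAD=work@C [fix=B main=C work=C]
After op 6 (reset): HEAD=work@B [fix=B main=C work=B]
After op 7 (commit): HEAD=work@D [fix=B main=C work=D]
After op 8 (branch): HEAD=work@D [feat=D fix=B main=C work=D]
After op 9 (commit): HEAD=work@E [feat=D fix=B main=C work=E]

Answer: work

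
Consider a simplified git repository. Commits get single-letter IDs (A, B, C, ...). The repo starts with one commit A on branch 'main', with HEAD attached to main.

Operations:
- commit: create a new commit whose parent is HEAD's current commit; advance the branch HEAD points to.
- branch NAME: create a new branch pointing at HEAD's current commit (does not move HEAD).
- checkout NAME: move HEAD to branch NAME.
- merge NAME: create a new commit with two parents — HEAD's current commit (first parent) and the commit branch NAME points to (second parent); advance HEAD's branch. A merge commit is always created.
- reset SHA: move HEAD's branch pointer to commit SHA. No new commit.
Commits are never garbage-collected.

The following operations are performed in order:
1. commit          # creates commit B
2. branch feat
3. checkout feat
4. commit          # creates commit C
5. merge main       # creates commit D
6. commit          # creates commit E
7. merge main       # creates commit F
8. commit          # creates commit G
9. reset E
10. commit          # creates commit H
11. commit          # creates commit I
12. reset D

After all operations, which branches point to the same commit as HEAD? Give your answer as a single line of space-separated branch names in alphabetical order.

After op 1 (commit): HEAD=main@B [main=B]
After op 2 (branch): HEAD=main@B [feat=B main=B]
After op 3 (checkout): HEAD=feat@B [feat=B main=B]
After op 4 (commit): HEAD=feat@C [feat=C main=B]
After op 5 (merge): HEAD=feat@D [feat=D main=B]
After op 6 (commit): HEAD=feat@E [feat=E main=B]
After op 7 (merge): HEAD=feat@F [feat=F main=B]
After op 8 (commit): HEAD=feat@G [feat=G main=B]
After op 9 (reset): HEAD=feat@E [feat=E main=B]
After op 10 (commit): HEAD=feat@H [feat=H main=B]
After op 11 (commit): HEAD=feat@I [feat=I main=B]
After op 12 (reset): HEAD=feat@D [feat=D main=B]

Answer: feat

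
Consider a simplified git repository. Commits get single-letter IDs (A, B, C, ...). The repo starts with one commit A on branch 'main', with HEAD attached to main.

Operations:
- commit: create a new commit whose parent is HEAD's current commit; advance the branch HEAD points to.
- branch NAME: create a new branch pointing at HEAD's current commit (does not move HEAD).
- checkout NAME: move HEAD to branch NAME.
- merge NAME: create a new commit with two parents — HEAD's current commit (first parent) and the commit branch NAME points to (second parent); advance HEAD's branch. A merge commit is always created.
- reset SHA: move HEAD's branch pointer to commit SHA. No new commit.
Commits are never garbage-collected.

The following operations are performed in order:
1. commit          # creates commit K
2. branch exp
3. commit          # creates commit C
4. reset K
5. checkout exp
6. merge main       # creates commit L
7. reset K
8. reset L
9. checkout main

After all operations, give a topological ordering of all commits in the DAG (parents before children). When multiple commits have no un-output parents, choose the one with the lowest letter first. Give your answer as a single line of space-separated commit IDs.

Answer: A K C L

Derivation:
After op 1 (commit): HEAD=main@K [main=K]
After op 2 (branch): HEAD=main@K [exp=K main=K]
After op 3 (commit): HEAD=main@C [exp=K main=C]
After op 4 (reset): HEAD=main@K [exp=K main=K]
After op 5 (checkout): HEAD=exp@K [exp=K main=K]
After op 6 (merge): HEAD=exp@L [exp=L main=K]
After op 7 (reset): HEAD=exp@K [exp=K main=K]
After op 8 (reset): HEAD=exp@L [exp=L main=K]
After op 9 (checkout): HEAD=main@K [exp=L main=K]
commit A: parents=[]
commit C: parents=['K']
commit K: parents=['A']
commit L: parents=['K', 'K']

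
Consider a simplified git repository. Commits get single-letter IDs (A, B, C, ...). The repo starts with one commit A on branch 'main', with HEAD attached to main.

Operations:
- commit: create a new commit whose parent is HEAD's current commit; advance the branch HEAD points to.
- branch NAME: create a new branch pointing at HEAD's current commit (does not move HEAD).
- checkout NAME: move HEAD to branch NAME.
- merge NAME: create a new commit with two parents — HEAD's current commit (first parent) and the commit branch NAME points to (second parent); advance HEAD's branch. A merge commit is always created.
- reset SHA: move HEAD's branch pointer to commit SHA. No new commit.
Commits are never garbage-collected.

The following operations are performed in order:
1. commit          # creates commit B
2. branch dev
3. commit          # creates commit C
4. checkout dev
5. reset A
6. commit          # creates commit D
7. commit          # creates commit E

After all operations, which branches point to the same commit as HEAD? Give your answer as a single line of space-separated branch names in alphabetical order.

Answer: dev

Derivation:
After op 1 (commit): HEAD=main@B [main=B]
After op 2 (branch): HEAD=main@B [dev=B main=B]
After op 3 (commit): HEAD=main@C [dev=B main=C]
After op 4 (checkout): HEAD=dev@B [dev=B main=C]
After op 5 (reset): HEAD=dev@A [dev=A main=C]
After op 6 (commit): HEAD=dev@D [dev=D main=C]
After op 7 (commit): HEAD=dev@E [dev=E main=C]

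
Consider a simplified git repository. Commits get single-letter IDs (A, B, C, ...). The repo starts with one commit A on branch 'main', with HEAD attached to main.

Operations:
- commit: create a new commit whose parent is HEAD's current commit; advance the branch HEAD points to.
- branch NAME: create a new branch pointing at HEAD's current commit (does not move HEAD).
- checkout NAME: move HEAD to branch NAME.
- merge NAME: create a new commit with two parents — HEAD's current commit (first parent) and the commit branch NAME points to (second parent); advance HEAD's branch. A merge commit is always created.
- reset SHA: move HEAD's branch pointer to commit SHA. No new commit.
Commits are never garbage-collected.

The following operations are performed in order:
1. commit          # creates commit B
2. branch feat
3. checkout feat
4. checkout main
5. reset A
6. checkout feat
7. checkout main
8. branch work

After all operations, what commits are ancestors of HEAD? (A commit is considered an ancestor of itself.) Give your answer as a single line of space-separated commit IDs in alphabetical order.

After op 1 (commit): HEAD=main@B [main=B]
After op 2 (branch): HEAD=main@B [feat=B main=B]
After op 3 (checkout): HEAD=feat@B [feat=B main=B]
After op 4 (checkout): HEAD=main@B [feat=B main=B]
After op 5 (reset): HEAD=main@A [feat=B main=A]
After op 6 (checkout): HEAD=feat@B [feat=B main=A]
After op 7 (checkout): HEAD=main@A [feat=B main=A]
After op 8 (branch): HEAD=main@A [feat=B main=A work=A]

Answer: A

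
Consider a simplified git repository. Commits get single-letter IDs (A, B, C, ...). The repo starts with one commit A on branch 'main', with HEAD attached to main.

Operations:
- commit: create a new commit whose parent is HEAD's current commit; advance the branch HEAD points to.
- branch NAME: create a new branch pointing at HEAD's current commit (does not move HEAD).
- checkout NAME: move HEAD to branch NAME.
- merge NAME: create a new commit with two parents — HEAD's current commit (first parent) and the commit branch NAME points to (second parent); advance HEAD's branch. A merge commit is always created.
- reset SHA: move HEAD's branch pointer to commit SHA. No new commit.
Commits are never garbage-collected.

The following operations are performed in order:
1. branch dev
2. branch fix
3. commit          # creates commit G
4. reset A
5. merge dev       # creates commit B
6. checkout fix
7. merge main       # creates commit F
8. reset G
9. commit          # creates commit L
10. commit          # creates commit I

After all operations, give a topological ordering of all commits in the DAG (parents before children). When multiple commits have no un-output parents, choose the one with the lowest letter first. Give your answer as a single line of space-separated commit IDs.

Answer: A B F G L I

Derivation:
After op 1 (branch): HEAD=main@A [dev=A main=A]
After op 2 (branch): HEAD=main@A [dev=A fix=A main=A]
After op 3 (commit): HEAD=main@G [dev=A fix=A main=G]
After op 4 (reset): HEAD=main@A [dev=A fix=A main=A]
After op 5 (merge): HEAD=main@B [dev=A fix=A main=B]
After op 6 (checkout): HEAD=fix@A [dev=A fix=A main=B]
After op 7 (merge): HEAD=fix@F [dev=A fix=F main=B]
After op 8 (reset): HEAD=fix@G [dev=A fix=G main=B]
After op 9 (commit): HEAD=fix@L [dev=A fix=L main=B]
After op 10 (commit): HEAD=fix@I [dev=A fix=I main=B]
commit A: parents=[]
commit B: parents=['A', 'A']
commit F: parents=['A', 'B']
commit G: parents=['A']
commit I: parents=['L']
commit L: parents=['G']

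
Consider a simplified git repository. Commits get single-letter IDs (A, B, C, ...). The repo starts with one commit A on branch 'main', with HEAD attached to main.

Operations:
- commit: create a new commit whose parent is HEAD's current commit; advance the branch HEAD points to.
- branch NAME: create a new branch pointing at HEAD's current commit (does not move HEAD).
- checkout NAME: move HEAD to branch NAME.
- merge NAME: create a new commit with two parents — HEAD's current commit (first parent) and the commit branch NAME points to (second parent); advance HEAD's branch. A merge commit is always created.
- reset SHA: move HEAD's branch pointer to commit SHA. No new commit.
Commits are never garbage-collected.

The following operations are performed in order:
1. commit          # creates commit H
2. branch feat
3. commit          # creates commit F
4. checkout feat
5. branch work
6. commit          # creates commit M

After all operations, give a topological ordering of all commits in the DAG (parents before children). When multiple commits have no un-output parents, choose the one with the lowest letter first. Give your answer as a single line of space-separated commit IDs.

After op 1 (commit): HEAD=main@H [main=H]
After op 2 (branch): HEAD=main@H [feat=H main=H]
After op 3 (commit): HEAD=main@F [feat=H main=F]
After op 4 (checkout): HEAD=feat@H [feat=H main=F]
After op 5 (branch): HEAD=feat@H [feat=H main=F work=H]
After op 6 (commit): HEAD=feat@M [feat=M main=F work=H]
commit A: parents=[]
commit F: parents=['H']
commit H: parents=['A']
commit M: parents=['H']

Answer: A H F M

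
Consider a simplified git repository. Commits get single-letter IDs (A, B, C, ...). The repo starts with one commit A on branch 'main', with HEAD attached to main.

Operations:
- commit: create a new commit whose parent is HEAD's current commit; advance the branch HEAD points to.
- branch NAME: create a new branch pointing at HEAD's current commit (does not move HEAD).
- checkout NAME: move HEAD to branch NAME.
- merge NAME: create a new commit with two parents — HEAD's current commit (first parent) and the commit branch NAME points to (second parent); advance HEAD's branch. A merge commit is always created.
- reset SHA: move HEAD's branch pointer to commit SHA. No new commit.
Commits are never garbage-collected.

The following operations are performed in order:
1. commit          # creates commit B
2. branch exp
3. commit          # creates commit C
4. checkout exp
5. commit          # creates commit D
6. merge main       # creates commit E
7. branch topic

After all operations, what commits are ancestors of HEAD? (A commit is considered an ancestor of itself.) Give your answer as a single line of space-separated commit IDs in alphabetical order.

Answer: A B C D E

Derivation:
After op 1 (commit): HEAD=main@B [main=B]
After op 2 (branch): HEAD=main@B [exp=B main=B]
After op 3 (commit): HEAD=main@C [exp=B main=C]
After op 4 (checkout): HEAD=exp@B [exp=B main=C]
After op 5 (commit): HEAD=exp@D [exp=D main=C]
After op 6 (merge): HEAD=exp@E [exp=E main=C]
After op 7 (branch): HEAD=exp@E [exp=E main=C topic=E]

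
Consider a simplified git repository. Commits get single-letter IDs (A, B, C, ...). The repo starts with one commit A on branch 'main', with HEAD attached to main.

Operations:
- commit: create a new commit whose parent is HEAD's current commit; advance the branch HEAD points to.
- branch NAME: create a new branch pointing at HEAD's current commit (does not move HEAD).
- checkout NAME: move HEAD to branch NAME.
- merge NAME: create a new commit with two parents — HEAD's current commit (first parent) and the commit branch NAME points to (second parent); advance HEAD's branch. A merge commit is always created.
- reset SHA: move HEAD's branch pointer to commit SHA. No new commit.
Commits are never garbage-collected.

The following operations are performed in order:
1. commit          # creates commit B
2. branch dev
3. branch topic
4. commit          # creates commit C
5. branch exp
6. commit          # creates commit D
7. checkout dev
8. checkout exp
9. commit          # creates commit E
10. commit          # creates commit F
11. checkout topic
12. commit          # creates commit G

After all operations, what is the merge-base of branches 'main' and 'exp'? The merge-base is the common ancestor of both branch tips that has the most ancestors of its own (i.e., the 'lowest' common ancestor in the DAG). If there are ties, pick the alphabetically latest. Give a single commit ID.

Answer: C

Derivation:
After op 1 (commit): HEAD=main@B [main=B]
After op 2 (branch): HEAD=main@B [dev=B main=B]
After op 3 (branch): HEAD=main@B [dev=B main=B topic=B]
After op 4 (commit): HEAD=main@C [dev=B main=C topic=B]
After op 5 (branch): HEAD=main@C [dev=B exp=C main=C topic=B]
After op 6 (commit): HEAD=main@D [dev=B exp=C main=D topic=B]
After op 7 (checkout): HEAD=dev@B [dev=B exp=C main=D topic=B]
After op 8 (checkout): HEAD=exp@C [dev=B exp=C main=D topic=B]
After op 9 (commit): HEAD=exp@E [dev=B exp=E main=D topic=B]
After op 10 (commit): HEAD=exp@F [dev=B exp=F main=D topic=B]
After op 11 (checkout): HEAD=topic@B [dev=B exp=F main=D topic=B]
After op 12 (commit): HEAD=topic@G [dev=B exp=F main=D topic=G]
ancestors(main=D): ['A', 'B', 'C', 'D']
ancestors(exp=F): ['A', 'B', 'C', 'E', 'F']
common: ['A', 'B', 'C']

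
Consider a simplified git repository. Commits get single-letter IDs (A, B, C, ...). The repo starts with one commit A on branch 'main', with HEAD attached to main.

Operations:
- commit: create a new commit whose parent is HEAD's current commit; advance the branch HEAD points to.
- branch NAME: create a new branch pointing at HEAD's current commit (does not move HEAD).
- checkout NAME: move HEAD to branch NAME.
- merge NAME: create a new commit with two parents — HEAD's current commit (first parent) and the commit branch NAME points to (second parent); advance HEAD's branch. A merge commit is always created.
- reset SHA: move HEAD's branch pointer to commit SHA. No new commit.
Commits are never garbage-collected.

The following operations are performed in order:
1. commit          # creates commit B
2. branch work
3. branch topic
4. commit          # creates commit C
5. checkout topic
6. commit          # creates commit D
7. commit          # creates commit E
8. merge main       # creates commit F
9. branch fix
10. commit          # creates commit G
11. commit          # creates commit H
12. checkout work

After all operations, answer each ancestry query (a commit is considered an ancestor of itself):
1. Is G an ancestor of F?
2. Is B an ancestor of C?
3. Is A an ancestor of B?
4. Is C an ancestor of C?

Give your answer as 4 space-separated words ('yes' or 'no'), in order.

After op 1 (commit): HEAD=main@B [main=B]
After op 2 (branch): HEAD=main@B [main=B work=B]
After op 3 (branch): HEAD=main@B [main=B topic=B work=B]
After op 4 (commit): HEAD=main@C [main=C topic=B work=B]
After op 5 (checkout): HEAD=topic@B [main=C topic=B work=B]
After op 6 (commit): HEAD=topic@D [main=C topic=D work=B]
After op 7 (commit): HEAD=topic@E [main=C topic=E work=B]
After op 8 (merge): HEAD=topic@F [main=C topic=F work=B]
After op 9 (branch): HEAD=topic@F [fix=F main=C topic=F work=B]
After op 10 (commit): HEAD=topic@G [fix=F main=C topic=G work=B]
After op 11 (commit): HEAD=topic@H [fix=F main=C topic=H work=B]
After op 12 (checkout): HEAD=work@B [fix=F main=C topic=H work=B]
ancestors(F) = {A,B,C,D,E,F}; G in? no
ancestors(C) = {A,B,C}; B in? yes
ancestors(B) = {A,B}; A in? yes
ancestors(C) = {A,B,C}; C in? yes

Answer: no yes yes yes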